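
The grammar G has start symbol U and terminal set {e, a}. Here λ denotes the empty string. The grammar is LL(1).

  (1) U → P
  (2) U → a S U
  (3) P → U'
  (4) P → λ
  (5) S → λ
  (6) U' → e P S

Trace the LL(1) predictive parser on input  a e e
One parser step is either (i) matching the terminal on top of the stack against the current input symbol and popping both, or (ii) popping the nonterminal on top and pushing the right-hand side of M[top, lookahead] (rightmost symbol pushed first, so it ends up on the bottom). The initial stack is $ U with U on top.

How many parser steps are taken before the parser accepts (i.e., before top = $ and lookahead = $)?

step 1: stack=$ U  input=a e e $  — expand U → a S U
step 2: stack=$ U S a  input=a e e $  — match a
step 3: stack=$ U S  input=e e $  — expand S → λ
step 4: stack=$ U  input=e e $  — expand U → P
step 5: stack=$ P  input=e e $  — expand P → U'
step 6: stack=$ U'  input=e e $  — expand U' → e P S
step 7: stack=$ S P e  input=e e $  — match e
step 8: stack=$ S P  input=e $  — expand P → U'
step 9: stack=$ S U'  input=e $  — expand U' → e P S
step 10: stack=$ S S P e  input=e $  — match e
step 11: stack=$ S S P  input=$  — expand P → λ
step 12: stack=$ S S  input=$  — expand S → λ
step 13: stack=$ S  input=$  — expand S → λ
Accept reached after 13 steps.

13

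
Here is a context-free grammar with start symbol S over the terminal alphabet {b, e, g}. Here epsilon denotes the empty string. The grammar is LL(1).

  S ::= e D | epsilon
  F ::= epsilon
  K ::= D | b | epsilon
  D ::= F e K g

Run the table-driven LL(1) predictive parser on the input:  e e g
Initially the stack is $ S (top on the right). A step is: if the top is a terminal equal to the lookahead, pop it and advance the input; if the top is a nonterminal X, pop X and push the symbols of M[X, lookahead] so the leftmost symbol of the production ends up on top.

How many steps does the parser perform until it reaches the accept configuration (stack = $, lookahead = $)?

7

     Stack      Input    Action
  1  $ S        e e g $  expand S ::= e D
  2  $ D e      e e g $  match e
  3  $ D        e g $    expand D ::= F e K g
  4  $ g K e F  e g $    expand F ::= epsilon
  5  $ g K e    e g $    match e
  6  $ g K      g $      expand K ::= epsilon
  7  $ g        g $      match g
Accept reached after 7 steps.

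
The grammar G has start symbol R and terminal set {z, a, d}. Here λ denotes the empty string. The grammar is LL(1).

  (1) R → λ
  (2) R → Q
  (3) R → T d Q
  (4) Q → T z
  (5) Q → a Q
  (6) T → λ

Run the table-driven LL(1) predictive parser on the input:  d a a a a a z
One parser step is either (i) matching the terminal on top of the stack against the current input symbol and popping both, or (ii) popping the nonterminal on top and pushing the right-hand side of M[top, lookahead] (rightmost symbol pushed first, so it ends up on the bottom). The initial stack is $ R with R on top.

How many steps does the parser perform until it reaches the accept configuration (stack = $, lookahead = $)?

16

step 1: stack=$ R  input=d a a a a a z $  — expand R → T d Q
step 2: stack=$ Q d T  input=d a a a a a z $  — expand T → λ
step 3: stack=$ Q d  input=d a a a a a z $  — match d
step 4: stack=$ Q  input=a a a a a z $  — expand Q → a Q
step 5: stack=$ Q a  input=a a a a a z $  — match a
step 6: stack=$ Q  input=a a a a z $  — expand Q → a Q
step 7: stack=$ Q a  input=a a a a z $  — match a
step 8: stack=$ Q  input=a a a z $  — expand Q → a Q
step 9: stack=$ Q a  input=a a a z $  — match a
step 10: stack=$ Q  input=a a z $  — expand Q → a Q
step 11: stack=$ Q a  input=a a z $  — match a
step 12: stack=$ Q  input=a z $  — expand Q → a Q
step 13: stack=$ Q a  input=a z $  — match a
step 14: stack=$ Q  input=z $  — expand Q → T z
step 15: stack=$ z T  input=z $  — expand T → λ
step 16: stack=$ z  input=z $  — match z
Accept reached after 16 steps.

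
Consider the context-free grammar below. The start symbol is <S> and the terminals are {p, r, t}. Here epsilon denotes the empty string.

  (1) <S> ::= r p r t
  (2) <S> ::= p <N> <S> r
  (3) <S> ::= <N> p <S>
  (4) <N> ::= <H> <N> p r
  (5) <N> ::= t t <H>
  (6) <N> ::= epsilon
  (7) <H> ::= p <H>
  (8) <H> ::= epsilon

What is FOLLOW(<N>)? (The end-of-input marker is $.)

FIRST(<H>) = {epsilon, p}
FIRST(<N>) = {epsilon, p, t}  (via <H> <N> p r)
FIRST(<S>) = {p, r, t}  (via <N> p <S>)
FOLLOW(<S>) includes $ since <S> is the start symbol.
FOLLOW(<S>): in <S>::=p <N> <S> r, <S> is followed by r with FIRST {r}; in <S>::=<N> p <S>, the suffix after <S> is empty (adds nothing new). Thus FOLLOW(<S>) = {$, r}.
FOLLOW(<N>): in <S>::=p <N> <S> r, <N> is followed by <S> r with FIRST {p, r, t}; in <S>::=<N> p <S>, <N> is followed by p <S> with FIRST {p}; in <N>::=<H> <N> p r, <N> is followed by p r with FIRST {p}. Thus FOLLOW(<N>) = {p, r, t}.
FOLLOW(<H>): in <N>::=<H> <N> p r, <H> is followed by <N> p r with FIRST {p, t}; in <N>::=t t <H>, the suffix after <H> is empty, so FOLLOW(<H>) ⊇ FOLLOW(<N>) = {p, r, t}; in <H>::=p <H>, the suffix after <H> is empty (adds nothing new). Thus FOLLOW(<H>) = {p, r, t}.

{p, r, t}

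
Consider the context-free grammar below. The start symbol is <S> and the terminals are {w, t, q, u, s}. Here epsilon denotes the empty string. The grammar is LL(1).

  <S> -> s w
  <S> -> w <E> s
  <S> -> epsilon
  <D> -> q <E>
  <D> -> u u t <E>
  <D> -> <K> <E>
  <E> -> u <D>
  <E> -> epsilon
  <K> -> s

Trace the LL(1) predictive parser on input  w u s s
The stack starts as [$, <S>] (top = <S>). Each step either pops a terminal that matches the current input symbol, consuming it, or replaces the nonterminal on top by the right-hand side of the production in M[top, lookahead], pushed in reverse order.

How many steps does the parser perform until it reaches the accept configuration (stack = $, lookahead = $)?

9

step 1: stack=$ <S>  input=w u s s $  — expand <S> -> w <E> s
step 2: stack=$ s <E> w  input=w u s s $  — match w
step 3: stack=$ s <E>  input=u s s $  — expand <E> -> u <D>
step 4: stack=$ s <D> u  input=u s s $  — match u
step 5: stack=$ s <D>  input=s s $  — expand <D> -> <K> <E>
step 6: stack=$ s <E> <K>  input=s s $  — expand <K> -> s
step 7: stack=$ s <E> s  input=s s $  — match s
step 8: stack=$ s <E>  input=s $  — expand <E> -> epsilon
step 9: stack=$ s  input=s $  — match s
Accept reached after 9 steps.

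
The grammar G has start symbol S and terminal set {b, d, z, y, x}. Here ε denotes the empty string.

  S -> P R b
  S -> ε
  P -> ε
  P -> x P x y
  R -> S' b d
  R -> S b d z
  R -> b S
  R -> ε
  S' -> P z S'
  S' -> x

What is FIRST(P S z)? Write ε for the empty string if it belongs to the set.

FIRST(P) = {ε, x}
FIRST(S') = {x, z}  (via P z S')
FIRST(S) = {ε, b, x, z}  (via P R b)
FIRST(R) = {ε, b, x, z}  (via S' b d, S b d z)
FIRST(P S z): take FIRST of each symbol in turn, carrying on past any symbol whose FIRST contains ε; result {b, x, z}.

{b, x, z}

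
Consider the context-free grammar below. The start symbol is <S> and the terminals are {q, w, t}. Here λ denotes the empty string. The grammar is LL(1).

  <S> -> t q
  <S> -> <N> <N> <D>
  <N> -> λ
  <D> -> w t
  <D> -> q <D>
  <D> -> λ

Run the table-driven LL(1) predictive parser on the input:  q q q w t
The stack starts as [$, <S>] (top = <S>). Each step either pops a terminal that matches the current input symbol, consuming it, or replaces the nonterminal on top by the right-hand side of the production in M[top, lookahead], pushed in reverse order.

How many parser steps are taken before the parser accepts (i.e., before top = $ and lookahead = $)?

      Stack          Input        Action
   1  $ <S>          q q q w t $  expand <S> -> <N> <N> <D>
   2  $ <D> <N> <N>  q q q w t $  expand <N> -> λ
   3  $ <D> <N>      q q q w t $  expand <N> -> λ
   4  $ <D>          q q q w t $  expand <D> -> q <D>
   5  $ <D> q        q q q w t $  match q
   6  $ <D>          q q w t $    expand <D> -> q <D>
   7  $ <D> q        q q w t $    match q
   8  $ <D>          q w t $      expand <D> -> q <D>
   9  $ <D> q        q w t $      match q
  10  $ <D>          w t $        expand <D> -> w t
  11  $ t w          w t $        match w
  12  $ t            t $          match t
Accept reached after 12 steps.

12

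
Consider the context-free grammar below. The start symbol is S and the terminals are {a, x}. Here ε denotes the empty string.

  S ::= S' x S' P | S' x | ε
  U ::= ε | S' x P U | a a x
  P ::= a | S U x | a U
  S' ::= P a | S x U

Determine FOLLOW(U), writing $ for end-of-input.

FIRST(S): from S::=S' x S' P we get {a, x}; from S::=S' x we get {a, x}; from S::=ε we get {ε}. So FIRST(S) = {ε, a, x}.
FIRST(U): from U::=ε we get {ε}; from U::=S' x P U we get {a, x}; from U::=a a x we get {a}. So FIRST(U) = {ε, a, x}.
FIRST(P): from P::=a we get {a}; from P::=S U x we get {a, x}; from P::=a U we get {a}. So FIRST(P) = {a, x}.
FIRST(S'): from S'::=P a we get {a, x}; from S'::=S x U we get {a, x}. So FIRST(S') = {a, x}.
FOLLOW(S) includes $ since S is the start symbol.
FOLLOW(S): in P::=S U x, S is followed by U x with FIRST {a, x}; in S'::=S x U, S is followed by x U with FIRST {x}. Thus FOLLOW(S) = {$, a, x}.
FOLLOW(S'): in S::=S' x S' P (occurrence 1), S' is followed by x S' P with FIRST {x}; in S::=S' x S' P (occurrence 2), S' is followed by P with FIRST {a, x}; in S::=S' x, S' is followed by x with FIRST {x}; in U::=S' x P U, S' is followed by x P U with FIRST {x}. Thus FOLLOW(S') = {a, x}.
FOLLOW(U): in U::=S' x P U, the suffix after U is empty (adds nothing new); in P::=S U x, U is followed by x with FIRST {x}; in P::=a U, the suffix after U is empty, so FOLLOW(U) ⊇ FOLLOW(P) = {$, a, x}; in S'::=S x U, the suffix after U is empty, so FOLLOW(U) ⊇ FOLLOW(S') = {a, x}. Thus FOLLOW(U) = {$, a, x}.
FOLLOW(P): in S::=S' x S' P, the suffix after P is empty, so FOLLOW(P) ⊇ FOLLOW(S) = {$, a, x}; in U::=S' x P U, P is followed by U with FIRST {ε, a, x}; in U::=S' x P U, the suffix after P is nullable, so FOLLOW(P) ⊇ FOLLOW(U) = {$, a, x}; in S'::=P a, P is followed by a with FIRST {a}. Thus FOLLOW(P) = {$, a, x}.

{$, a, x}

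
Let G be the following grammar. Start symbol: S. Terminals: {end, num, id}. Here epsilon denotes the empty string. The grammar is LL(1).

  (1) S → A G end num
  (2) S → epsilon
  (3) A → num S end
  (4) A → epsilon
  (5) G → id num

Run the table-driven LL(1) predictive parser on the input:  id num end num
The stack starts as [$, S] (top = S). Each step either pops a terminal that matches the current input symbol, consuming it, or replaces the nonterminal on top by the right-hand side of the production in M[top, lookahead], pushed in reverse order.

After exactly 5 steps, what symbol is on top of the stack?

end

step 1: stack=$ S  input=id num end num $  — expand S → A G end num
step 2: stack=$ num end G A  input=id num end num $  — expand A → epsilon
step 3: stack=$ num end G  input=id num end num $  — expand G → id num
step 4: stack=$ num end num id  input=id num end num $  — match id
step 5: stack=$ num end num  input=num end num $  — match num
Stack after step 5: $ num end (top = end).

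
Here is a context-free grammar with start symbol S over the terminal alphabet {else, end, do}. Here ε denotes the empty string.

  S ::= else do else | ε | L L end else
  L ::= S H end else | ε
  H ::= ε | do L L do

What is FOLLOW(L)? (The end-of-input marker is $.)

FIRST(H) = {ε, do}
FIRST(S) = {ε, do, else, end}  (via L L end else)
FIRST(L) = {ε, do, else, end}  (via S H end else)
FOLLOW(S) includes $ since S is the start symbol.
FOLLOW(S): in L::=S H end else, S is followed by H end else with FIRST {do, end}. Thus FOLLOW(S) = {$, do, end}.
FOLLOW(L): in S::=L L end else (occurrence 1), L is followed by L end else with FIRST {do, else, end}; in S::=L L end else (occurrence 2), L is followed by end else with FIRST {end}; in H::=do L L do (occurrence 1), L is followed by L do with FIRST {do, else, end}; in H::=do L L do (occurrence 2), L is followed by do with FIRST {do}. Thus FOLLOW(L) = {do, else, end}.
FOLLOW(H): in L::=S H end else, H is followed by end else with FIRST {end}. Thus FOLLOW(H) = {end}.

{do, else, end}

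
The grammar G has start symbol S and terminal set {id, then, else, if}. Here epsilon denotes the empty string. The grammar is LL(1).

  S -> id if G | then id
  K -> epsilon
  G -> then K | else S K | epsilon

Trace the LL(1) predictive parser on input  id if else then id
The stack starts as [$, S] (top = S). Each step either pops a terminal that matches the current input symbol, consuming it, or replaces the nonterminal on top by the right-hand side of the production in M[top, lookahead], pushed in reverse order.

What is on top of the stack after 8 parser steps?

     Stack        Input                 Action
  1  $ S          id if else then id $  expand S -> id if G
  2  $ G if id    id if else then id $  match id
  3  $ G if       if else then id $     match if
  4  $ G          else then id $        expand G -> else S K
  5  $ K S else   else then id $        match else
  6  $ K S        then id $             expand S -> then id
  7  $ K id then  then id $             match then
  8  $ K id       id $                  match id
Stack after step 8: $ K (top = K).

K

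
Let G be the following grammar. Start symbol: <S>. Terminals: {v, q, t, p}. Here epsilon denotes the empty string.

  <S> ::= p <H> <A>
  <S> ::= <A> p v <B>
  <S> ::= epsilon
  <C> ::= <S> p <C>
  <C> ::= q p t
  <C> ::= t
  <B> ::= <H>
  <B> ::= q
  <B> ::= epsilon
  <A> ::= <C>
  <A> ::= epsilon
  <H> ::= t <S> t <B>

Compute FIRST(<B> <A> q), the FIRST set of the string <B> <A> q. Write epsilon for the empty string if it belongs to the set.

FIRST(<H>): from <H>::=t <S> t <B> we get {t}. So FIRST(<H>) = {t}.
FIRST(<B>): from <B>::=<H> we get {t}; from <B>::=q we get {q}; from <B>::=epsilon we get {epsilon}. So FIRST(<B>) = {epsilon, q, t}.
FIRST(<S>): from <S>::=p <H> <A> we get {p}; from <S>::=<A> p v <B> we get {p, q, t}; from <S>::=epsilon we get {epsilon}. So FIRST(<S>) = {epsilon, p, q, t}.
FIRST(<C>): from <C>::=<S> p <C> we get {p, q, t}; from <C>::=q p t we get {q}; from <C>::=t we get {t}. So FIRST(<C>) = {p, q, t}.
FIRST(<A>): from <A>::=<C> we get {p, q, t}; from <A>::=epsilon we get {epsilon}. So FIRST(<A>) = {epsilon, p, q, t}.
FIRST(<B> <A> q): take FIRST of each symbol in turn, carrying on past any symbol whose FIRST contains epsilon; result {p, q, t}.

{p, q, t}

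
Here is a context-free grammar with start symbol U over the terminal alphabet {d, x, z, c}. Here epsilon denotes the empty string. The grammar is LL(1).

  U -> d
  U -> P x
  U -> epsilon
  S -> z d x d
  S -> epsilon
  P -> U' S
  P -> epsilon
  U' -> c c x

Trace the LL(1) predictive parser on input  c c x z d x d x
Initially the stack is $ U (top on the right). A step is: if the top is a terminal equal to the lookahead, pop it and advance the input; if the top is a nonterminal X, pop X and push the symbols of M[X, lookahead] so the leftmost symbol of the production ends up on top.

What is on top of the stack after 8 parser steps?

d

     Stack        Input              Action
  1  $ U          c c x z d x d x $  expand U -> P x
  2  $ x P        c c x z d x d x $  expand P -> U' S
  3  $ x S U'     c c x z d x d x $  expand U' -> c c x
  4  $ x S x c c  c c x z d x d x $  match c
  5  $ x S x c    c x z d x d x $    match c
  6  $ x S x      x z d x d x $      match x
  7  $ x S        z d x d x $        expand S -> z d x d
  8  $ x d x d z  z d x d x $        match z
Stack after step 8: $ x d x d (top = d).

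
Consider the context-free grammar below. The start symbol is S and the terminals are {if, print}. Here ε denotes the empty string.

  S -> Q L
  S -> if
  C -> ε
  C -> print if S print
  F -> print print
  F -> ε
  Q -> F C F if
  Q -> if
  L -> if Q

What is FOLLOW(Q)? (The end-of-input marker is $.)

FIRST(C) = {ε, print}
FIRST(F) = {ε, print}
FIRST(L) = {if}
FIRST(Q) = {if, print}  (via F C F if)
FIRST(S) = {if, print}  (via Q L)
FOLLOW(S) includes $ since S is the start symbol.
FOLLOW(S): in C->print if S print, S is followed by print with FIRST {print}. Thus FOLLOW(S) = {$, print}.
FOLLOW(C): in Q->F C F if, C is followed by F if with FIRST {if, print}. Thus FOLLOW(C) = {if, print}.
FOLLOW(F): in Q->F C F if (occurrence 1), F is followed by C F if with FIRST {if, print}; in Q->F C F if (occurrence 2), F is followed by if with FIRST {if}. Thus FOLLOW(F) = {if, print}.
FOLLOW(L): in S->Q L, the suffix after L is empty, so FOLLOW(L) ⊇ FOLLOW(S) = {$, print}. Thus FOLLOW(L) = {$, print}.
FOLLOW(Q): in S->Q L, Q is followed by L with FIRST {if}; in L->if Q, the suffix after Q is empty, so FOLLOW(Q) ⊇ FOLLOW(L) = {$, print}. Thus FOLLOW(Q) = {$, if, print}.

{$, if, print}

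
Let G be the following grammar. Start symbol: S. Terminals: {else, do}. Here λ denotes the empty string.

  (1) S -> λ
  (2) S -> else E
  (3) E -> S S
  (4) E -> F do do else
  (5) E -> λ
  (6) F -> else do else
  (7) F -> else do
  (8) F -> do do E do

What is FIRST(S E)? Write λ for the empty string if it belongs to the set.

{λ, do, else}

FIRST(S) = {λ, else}
FIRST(F) = {do, else}
FIRST(E) = {λ, do, else}  (via S S, F do do else)
FIRST(S E): take FIRST of each symbol in turn, carrying on past any symbol whose FIRST contains λ; result {λ, do, else}.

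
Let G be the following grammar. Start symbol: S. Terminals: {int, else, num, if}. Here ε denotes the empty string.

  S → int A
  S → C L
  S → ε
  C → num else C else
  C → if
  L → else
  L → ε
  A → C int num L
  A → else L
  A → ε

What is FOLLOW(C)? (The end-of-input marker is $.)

{$, else, int}

FIRST(C) = {if, num}
FIRST(L) = {ε, else}
FIRST(S) = {ε, if, int, num}  (via C L)
FIRST(A) = {ε, else, if, num}  (via C int num L)
FOLLOW(S) includes $ since S is the start symbol.
FOLLOW(S): S appears on no right-hand side. Thus FOLLOW(S) = {$}.
FOLLOW(C): in S→C L, C is followed by L with FIRST {ε, else}; in S→C L, the suffix after C is nullable, so FOLLOW(C) ⊇ FOLLOW(S) = {$}; in C→num else C else, C is followed by else with FIRST {else}; in A→C int num L, C is followed by int num L with FIRST {int}. Thus FOLLOW(C) = {$, else, int}.
FOLLOW(A): in S→int A, the suffix after A is empty, so FOLLOW(A) ⊇ FOLLOW(S) = {$}. Thus FOLLOW(A) = {$}.
FOLLOW(L): in S→C L, the suffix after L is empty, so FOLLOW(L) ⊇ FOLLOW(S) = {$}; in A→C int num L, the suffix after L is empty, so FOLLOW(L) ⊇ FOLLOW(A) = {$}; in A→else L, the suffix after L is empty, so FOLLOW(L) ⊇ FOLLOW(A) = {$}. Thus FOLLOW(L) = {$}.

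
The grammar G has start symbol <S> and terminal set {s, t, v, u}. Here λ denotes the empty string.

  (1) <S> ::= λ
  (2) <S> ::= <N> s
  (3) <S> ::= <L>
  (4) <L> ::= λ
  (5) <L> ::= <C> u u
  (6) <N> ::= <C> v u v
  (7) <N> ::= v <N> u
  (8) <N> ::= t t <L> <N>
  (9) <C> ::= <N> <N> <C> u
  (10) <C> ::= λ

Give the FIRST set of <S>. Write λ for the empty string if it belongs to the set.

{λ, t, u, v}

FIRST(<S>) = {λ, t, u, v}  (via <N> s, <L>)
FIRST(<L>) = {λ, t, u, v}  (via <C> u u)
FIRST(<N>) = {t, v}  (via <C> v u v)
FIRST(<C>) = {λ, t, v}  (via <N> <N> <C> u)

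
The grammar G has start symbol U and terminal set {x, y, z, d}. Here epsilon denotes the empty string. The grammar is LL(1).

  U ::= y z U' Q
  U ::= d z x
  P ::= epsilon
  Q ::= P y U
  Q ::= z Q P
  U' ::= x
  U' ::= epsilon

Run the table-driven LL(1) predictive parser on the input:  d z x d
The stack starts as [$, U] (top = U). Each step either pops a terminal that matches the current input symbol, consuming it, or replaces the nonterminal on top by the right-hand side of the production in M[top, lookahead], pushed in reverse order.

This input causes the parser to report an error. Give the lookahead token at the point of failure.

d

step 1: stack=$ U  input=d z x d $  — expand U ::= d z x
step 2: stack=$ x z d  input=d z x d $  — match d
step 3: stack=$ x z  input=z x d $  — match z
step 4: stack=$ x  input=x d $  — match x
step 5: stack=$  input=d $  — error: stack empty but input remains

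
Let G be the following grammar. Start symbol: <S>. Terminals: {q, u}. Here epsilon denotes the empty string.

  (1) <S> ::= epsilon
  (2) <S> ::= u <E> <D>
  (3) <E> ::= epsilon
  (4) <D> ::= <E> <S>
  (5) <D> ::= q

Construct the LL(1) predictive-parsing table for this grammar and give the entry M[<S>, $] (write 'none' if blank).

FIRST(<S>) = {epsilon, u}
FIRST(<E>) = {epsilon}
FIRST(<D>) = {epsilon, q, u}  (via <E> <S>)
FOLLOW(<S>) includes $ since <S> is the start symbol.
FOLLOW(<S>): in <D>::=<E> <S>, the suffix after <S> is empty, so FOLLOW(<S>) ⊇ FOLLOW(<D>) = {$}. Thus FOLLOW(<S>) = {$}.
FOLLOW(<D>): in <S>::=u <E> <D>, the suffix after <D> is empty, so FOLLOW(<D>) ⊇ FOLLOW(<S>) = {$}. Thus FOLLOW(<D>) = {$}.
For <S> ::= epsilon: FIRST(epsilon) = {epsilon}, so it goes in M[<S>, t] for t ∈ {}; since epsilon ∈ FIRST, also for every t ∈ FOLLOW(<S>) = {$}.
For <S> ::= u <E> <D>: FIRST(u <E> <D>) = {u}, so it goes in M[<S>, t] for t ∈ {u}.

<S> ::= epsilon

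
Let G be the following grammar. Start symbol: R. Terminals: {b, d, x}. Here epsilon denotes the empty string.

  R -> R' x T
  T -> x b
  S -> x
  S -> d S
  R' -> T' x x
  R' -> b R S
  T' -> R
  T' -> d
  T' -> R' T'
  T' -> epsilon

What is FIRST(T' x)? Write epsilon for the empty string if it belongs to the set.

{b, d, x}

FIRST(T): from T->x b we get {x}. So FIRST(T) = {x}.
FIRST(S): from S->x we get {x}; from S->d S we get {d}. So FIRST(S) = {d, x}.
FIRST(R): from R->R' x T we get {b, d, x}. So FIRST(R) = {b, d, x}.
FIRST(R'): from R'->T' x x we get {b, d, x}; from R'->b R S we get {b}. So FIRST(R') = {b, d, x}.
FIRST(T'): from T'->R we get {b, d, x}; from T'->d we get {d}; from T'->R' T' we get {b, d, x}; from T'->epsilon we get {epsilon}. So FIRST(T') = {epsilon, b, d, x}.
FIRST(T' x): take FIRST of each symbol in turn, carrying on past any symbol whose FIRST contains epsilon; result {b, d, x}.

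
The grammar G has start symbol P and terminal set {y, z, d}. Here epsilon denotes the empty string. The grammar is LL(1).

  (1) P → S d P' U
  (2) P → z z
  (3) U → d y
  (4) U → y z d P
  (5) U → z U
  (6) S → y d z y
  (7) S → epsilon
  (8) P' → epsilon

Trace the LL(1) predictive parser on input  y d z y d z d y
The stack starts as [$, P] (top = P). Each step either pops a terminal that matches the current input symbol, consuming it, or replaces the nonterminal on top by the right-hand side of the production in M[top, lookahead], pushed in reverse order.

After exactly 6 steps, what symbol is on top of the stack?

d

     Stack             Input              Action
  1  $ P               y d z y d z d y $  expand P → S d P' U
  2  $ U P' d S        y d z y d z d y $  expand S → y d z y
  3  $ U P' d y z d y  y d z y d z d y $  match y
  4  $ U P' d y z d    d z y d z d y $    match d
  5  $ U P' d y z      z y d z d y $      match z
  6  $ U P' d y        y d z d y $        match y
Stack after step 6: $ U P' d (top = d).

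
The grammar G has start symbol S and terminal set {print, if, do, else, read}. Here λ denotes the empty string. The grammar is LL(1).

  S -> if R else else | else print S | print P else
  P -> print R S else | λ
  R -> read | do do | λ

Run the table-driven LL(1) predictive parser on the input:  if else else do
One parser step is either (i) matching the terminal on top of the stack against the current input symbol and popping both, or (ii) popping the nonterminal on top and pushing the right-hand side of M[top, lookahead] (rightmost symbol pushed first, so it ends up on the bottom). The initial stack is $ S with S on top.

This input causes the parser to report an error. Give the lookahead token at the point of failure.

do

     Stack             Input              Action
  1  $ S               if else else do $  expand S -> if R else else
  2  $ else else R if  if else else do $  match if
  3  $ else else R     else else do $     expand R -> λ
  4  $ else else       else else do $     match else
  5  $ else            else do $          match else
  6  $                 do $               error: stack empty but input remains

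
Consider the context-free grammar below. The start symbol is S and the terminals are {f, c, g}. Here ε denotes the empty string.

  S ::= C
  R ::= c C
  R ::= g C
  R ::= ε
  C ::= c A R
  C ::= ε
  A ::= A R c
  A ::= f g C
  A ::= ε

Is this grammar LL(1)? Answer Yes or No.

No

FIRST(S) = {ε, c}
FIRST(R) = {ε, c, g}
FIRST(C) = {ε, c}
FIRST(A) = {ε, c, f, g}
FOLLOW(S) = {$}
FOLLOW(R) = {$, c, g}
FOLLOW(C) = {$, c, g}
FOLLOW(A) = {$, c, g}
Cell M[A, c] receives both A ::= A R c and A ::= ε — the grammar is not LL(1).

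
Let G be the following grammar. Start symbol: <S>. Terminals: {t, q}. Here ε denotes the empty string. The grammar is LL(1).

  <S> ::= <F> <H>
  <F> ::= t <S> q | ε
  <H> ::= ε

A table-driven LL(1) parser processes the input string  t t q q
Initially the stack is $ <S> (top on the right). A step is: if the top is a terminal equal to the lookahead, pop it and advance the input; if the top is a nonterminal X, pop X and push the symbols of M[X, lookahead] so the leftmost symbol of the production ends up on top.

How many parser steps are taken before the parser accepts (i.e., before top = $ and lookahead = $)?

step 1: stack=$ <S>  input=t t q q $  — expand <S> ::= <F> <H>
step 2: stack=$ <H> <F>  input=t t q q $  — expand <F> ::= t <S> q
step 3: stack=$ <H> q <S> t  input=t t q q $  — match t
step 4: stack=$ <H> q <S>  input=t q q $  — expand <S> ::= <F> <H>
step 5: stack=$ <H> q <H> <F>  input=t q q $  — expand <F> ::= t <S> q
step 6: stack=$ <H> q <H> q <S> t  input=t q q $  — match t
step 7: stack=$ <H> q <H> q <S>  input=q q $  — expand <S> ::= <F> <H>
step 8: stack=$ <H> q <H> q <H> <F>  input=q q $  — expand <F> ::= ε
step 9: stack=$ <H> q <H> q <H>  input=q q $  — expand <H> ::= ε
step 10: stack=$ <H> q <H> q  input=q q $  — match q
step 11: stack=$ <H> q <H>  input=q $  — expand <H> ::= ε
step 12: stack=$ <H> q  input=q $  — match q
step 13: stack=$ <H>  input=$  — expand <H> ::= ε
Accept reached after 13 steps.

13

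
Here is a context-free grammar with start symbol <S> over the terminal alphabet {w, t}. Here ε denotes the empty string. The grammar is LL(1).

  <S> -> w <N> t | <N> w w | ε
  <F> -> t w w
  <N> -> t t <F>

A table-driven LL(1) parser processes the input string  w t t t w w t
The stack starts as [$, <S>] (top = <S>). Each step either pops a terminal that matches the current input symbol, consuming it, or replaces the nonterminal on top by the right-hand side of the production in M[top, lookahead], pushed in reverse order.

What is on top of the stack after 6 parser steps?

     Stack        Input            Action
  1  $ <S>        w t t t w w t $  expand <S> -> w <N> t
  2  $ t <N> w    w t t t w w t $  match w
  3  $ t <N>      t t t w w t $    expand <N> -> t t <F>
  4  $ t <F> t t  t t t w w t $    match t
  5  $ t <F> t    t t w w t $      match t
  6  $ t <F>      t w w t $        expand <F> -> t w w
Stack after step 6: $ t w w t (top = t).

t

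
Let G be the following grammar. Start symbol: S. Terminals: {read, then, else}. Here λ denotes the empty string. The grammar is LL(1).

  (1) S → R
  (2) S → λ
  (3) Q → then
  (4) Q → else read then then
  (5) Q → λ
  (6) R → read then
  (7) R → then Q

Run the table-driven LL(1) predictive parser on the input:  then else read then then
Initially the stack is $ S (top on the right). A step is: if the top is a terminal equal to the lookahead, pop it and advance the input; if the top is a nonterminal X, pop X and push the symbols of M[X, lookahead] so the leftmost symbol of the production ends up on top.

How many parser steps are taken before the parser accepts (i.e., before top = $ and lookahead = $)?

step 1: stack=$ S  input=then else read then then $  — expand S → R
step 2: stack=$ R  input=then else read then then $  — expand R → then Q
step 3: stack=$ Q then  input=then else read then then $  — match then
step 4: stack=$ Q  input=else read then then $  — expand Q → else read then then
step 5: stack=$ then then read else  input=else read then then $  — match else
step 6: stack=$ then then read  input=read then then $  — match read
step 7: stack=$ then then  input=then then $  — match then
step 8: stack=$ then  input=then $  — match then
Accept reached after 8 steps.

8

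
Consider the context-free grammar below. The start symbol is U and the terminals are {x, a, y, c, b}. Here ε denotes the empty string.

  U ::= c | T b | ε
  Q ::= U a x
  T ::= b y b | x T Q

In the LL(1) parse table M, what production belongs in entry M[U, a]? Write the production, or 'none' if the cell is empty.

U ::= ε

FIRST(T): from T::=b y b we get {b}; from T::=x T Q we get {x}. So FIRST(T) = {b, x}.
FIRST(U): from U::=c we get {c}; from U::=T b we get {b, x}; from U::=ε we get {ε}. So FIRST(U) = {ε, b, c, x}.
FIRST(Q): from Q::=U a x we get {a, b, c, x}. So FIRST(Q) = {a, b, c, x}.
FOLLOW(U) includes $ since U is the start symbol.
FOLLOW(U): in Q::=U a x, U is followed by a x with FIRST {a}. Thus FOLLOW(U) = {$, a}.
For U ::= c: FIRST(c) = {c}, so it goes in M[U, t] for t ∈ {c}.
For U ::= T b: FIRST(T b) = {b, x}, so it goes in M[U, t] for t ∈ {b, x}.
For U ::= ε: FIRST(ε) = {ε}, so it goes in M[U, t] for t ∈ {}; since ε ∈ FIRST, also for every t ∈ FOLLOW(U) = {$, a}.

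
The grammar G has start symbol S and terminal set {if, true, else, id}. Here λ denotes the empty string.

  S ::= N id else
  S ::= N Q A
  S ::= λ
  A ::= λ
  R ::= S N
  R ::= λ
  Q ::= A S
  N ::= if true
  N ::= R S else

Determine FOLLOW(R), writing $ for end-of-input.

FIRST(A) = {λ}
FIRST(S) = {λ, else, if}  (via N id else, N Q A)
FIRST(Q) = {λ, else, if}  (via A S)
FIRST(R) = {λ, else, if}  (via S N)
FIRST(N) = {else, if}  (via R S else)
FOLLOW(S) includes $ since S is the start symbol.
FOLLOW(R): in N::=R S else, R is followed by S else with FIRST {else, if}. Thus FOLLOW(R) = {else, if}.
FOLLOW(S): in R::=S N, S is followed by N with FIRST {else, if}; in Q::=A S, the suffix after S is empty, so FOLLOW(S) ⊇ FOLLOW(Q) = {$, else, if}; in N::=R S else, S is followed by else with FIRST {else}. Thus FOLLOW(S) = {$, else, if}.
FOLLOW(Q): in S::=N Q A, Q is followed by A with FIRST {λ}; in S::=N Q A, the suffix after Q is nullable, so FOLLOW(Q) ⊇ FOLLOW(S) = {$, else, if}. Thus FOLLOW(Q) = {$, else, if}.
FOLLOW(A): in S::=N Q A, the suffix after A is empty, so FOLLOW(A) ⊇ FOLLOW(S) = {$, else, if}; in Q::=A S, A is followed by S with FIRST {λ, else, if}; in Q::=A S, the suffix after A is nullable, so FOLLOW(A) ⊇ FOLLOW(Q) = {$, else, if}. Thus FOLLOW(A) = {$, else, if}.
FOLLOW(N): in S::=N id else, N is followed by id else with FIRST {id}; in S::=N Q A, N is followed by Q A with FIRST {λ, else, if}; in S::=N Q A, the suffix after N is nullable, so FOLLOW(N) ⊇ FOLLOW(S) = {$, else, if}; in R::=S N, the suffix after N is empty, so FOLLOW(N) ⊇ FOLLOW(R) = {else, if}. Thus FOLLOW(N) = {$, else, id, if}.

{else, if}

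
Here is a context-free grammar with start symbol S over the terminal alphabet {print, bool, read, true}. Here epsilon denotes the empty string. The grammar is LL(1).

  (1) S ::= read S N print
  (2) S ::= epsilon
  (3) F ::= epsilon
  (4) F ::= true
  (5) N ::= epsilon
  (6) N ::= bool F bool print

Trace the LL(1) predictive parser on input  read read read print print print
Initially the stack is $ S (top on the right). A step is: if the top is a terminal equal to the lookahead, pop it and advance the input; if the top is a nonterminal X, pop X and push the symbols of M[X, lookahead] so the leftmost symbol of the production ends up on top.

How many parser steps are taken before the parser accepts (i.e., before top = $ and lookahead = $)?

13

step 1: stack=$ S  input=read read read print print print $  — expand S ::= read S N print
step 2: stack=$ print N S read  input=read read read print print print $  — match read
step 3: stack=$ print N S  input=read read print print print $  — expand S ::= read S N print
step 4: stack=$ print N print N S read  input=read read print print print $  — match read
step 5: stack=$ print N print N S  input=read print print print $  — expand S ::= read S N print
step 6: stack=$ print N print N print N S read  input=read print print print $  — match read
step 7: stack=$ print N print N print N S  input=print print print $  — expand S ::= epsilon
step 8: stack=$ print N print N print N  input=print print print $  — expand N ::= epsilon
step 9: stack=$ print N print N print  input=print print print $  — match print
step 10: stack=$ print N print N  input=print print $  — expand N ::= epsilon
step 11: stack=$ print N print  input=print print $  — match print
step 12: stack=$ print N  input=print $  — expand N ::= epsilon
step 13: stack=$ print  input=print $  — match print
Accept reached after 13 steps.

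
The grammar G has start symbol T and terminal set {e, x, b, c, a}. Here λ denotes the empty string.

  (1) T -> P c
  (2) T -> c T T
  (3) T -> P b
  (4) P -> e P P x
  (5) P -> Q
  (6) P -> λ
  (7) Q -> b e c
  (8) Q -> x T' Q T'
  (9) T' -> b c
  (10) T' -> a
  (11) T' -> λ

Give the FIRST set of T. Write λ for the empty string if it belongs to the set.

FIRST(Q): from Q->b e c we get {b}; from Q->x T' Q T' we get {x}. So FIRST(Q) = {b, x}.
FIRST(T'): from T'->b c we get {b}; from T'->a we get {a}; from T'->λ we get {λ}. So FIRST(T') = {λ, a, b}.
FIRST(P): from P->e P P x we get {e}; from P->Q we get {b, x}; from P->λ we get {λ}. So FIRST(P) = {λ, b, e, x}.
FIRST(T): from T->P c we get {b, c, e, x}; from T->c T T we get {c}; from T->P b we get {b, e, x}. So FIRST(T) = {b, c, e, x}.

{b, c, e, x}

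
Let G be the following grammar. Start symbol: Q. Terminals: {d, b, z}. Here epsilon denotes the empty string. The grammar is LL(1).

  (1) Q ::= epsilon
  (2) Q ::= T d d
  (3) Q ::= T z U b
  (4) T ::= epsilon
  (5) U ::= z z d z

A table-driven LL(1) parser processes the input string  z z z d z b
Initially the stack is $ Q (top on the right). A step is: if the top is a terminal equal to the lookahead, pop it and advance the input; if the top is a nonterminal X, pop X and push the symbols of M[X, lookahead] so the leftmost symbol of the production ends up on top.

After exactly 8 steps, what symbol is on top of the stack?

step 1: stack=$ Q  input=z z z d z b $  — expand Q ::= T z U b
step 2: stack=$ b U z T  input=z z z d z b $  — expand T ::= epsilon
step 3: stack=$ b U z  input=z z z d z b $  — match z
step 4: stack=$ b U  input=z z d z b $  — expand U ::= z z d z
step 5: stack=$ b z d z z  input=z z d z b $  — match z
step 6: stack=$ b z d z  input=z d z b $  — match z
step 7: stack=$ b z d  input=d z b $  — match d
step 8: stack=$ b z  input=z b $  — match z
Stack after step 8: $ b (top = b).

b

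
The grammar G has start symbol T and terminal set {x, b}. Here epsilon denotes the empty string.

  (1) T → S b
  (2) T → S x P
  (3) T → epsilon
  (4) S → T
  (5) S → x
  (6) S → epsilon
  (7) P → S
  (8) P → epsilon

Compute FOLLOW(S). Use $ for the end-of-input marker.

FIRST(T): from T→S b we get {b, x}; from T→S x P we get {b, x}; from T→epsilon we get {epsilon}. So FIRST(T) = {epsilon, b, x}.
FIRST(S): from S→T we get {epsilon, b, x}; from S→x we get {x}; from S→epsilon we get {epsilon}. So FIRST(S) = {epsilon, b, x}.
FIRST(P): from P→S we get {epsilon, b, x}; from P→epsilon we get {epsilon}. So FIRST(P) = {epsilon, b, x}.
FOLLOW(T) includes $ since T is the start symbol.
FOLLOW(T): in S→T, the suffix after T is empty, so FOLLOW(T) ⊇ FOLLOW(S) = {$, b, x}. Thus FOLLOW(T) = {$, b, x}.
FOLLOW(P): in T→S x P, the suffix after P is empty, so FOLLOW(P) ⊇ FOLLOW(T) = {$, b, x}. Thus FOLLOW(P) = {$, b, x}.
FOLLOW(S): in T→S b, S is followed by b with FIRST {b}; in T→S x P, S is followed by x P with FIRST {x}; in P→S, the suffix after S is empty, so FOLLOW(S) ⊇ FOLLOW(P) = {$, b, x}. Thus FOLLOW(S) = {$, b, x}.

{$, b, x}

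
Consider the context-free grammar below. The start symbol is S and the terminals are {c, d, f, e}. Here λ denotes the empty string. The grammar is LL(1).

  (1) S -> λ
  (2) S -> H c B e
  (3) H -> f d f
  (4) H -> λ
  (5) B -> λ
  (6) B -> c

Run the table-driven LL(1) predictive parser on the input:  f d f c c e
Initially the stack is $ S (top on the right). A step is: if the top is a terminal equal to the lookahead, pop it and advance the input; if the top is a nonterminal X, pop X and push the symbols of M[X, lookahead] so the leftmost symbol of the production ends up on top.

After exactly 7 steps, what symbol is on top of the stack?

step 1: stack=$ S  input=f d f c c e $  — expand S -> H c B e
step 2: stack=$ e B c H  input=f d f c c e $  — expand H -> f d f
step 3: stack=$ e B c f d f  input=f d f c c e $  — match f
step 4: stack=$ e B c f d  input=d f c c e $  — match d
step 5: stack=$ e B c f  input=f c c e $  — match f
step 6: stack=$ e B c  input=c c e $  — match c
step 7: stack=$ e B  input=c e $  — expand B -> c
Stack after step 7: $ e c (top = c).

c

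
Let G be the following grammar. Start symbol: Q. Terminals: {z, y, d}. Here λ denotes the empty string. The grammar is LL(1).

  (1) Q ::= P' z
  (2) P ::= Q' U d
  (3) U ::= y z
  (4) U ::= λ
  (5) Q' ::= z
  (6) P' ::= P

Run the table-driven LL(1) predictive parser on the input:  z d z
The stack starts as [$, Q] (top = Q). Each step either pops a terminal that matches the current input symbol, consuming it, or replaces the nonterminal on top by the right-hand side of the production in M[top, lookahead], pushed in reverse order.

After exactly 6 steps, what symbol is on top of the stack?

step 1: stack=$ Q  input=z d z $  — expand Q ::= P' z
step 2: stack=$ z P'  input=z d z $  — expand P' ::= P
step 3: stack=$ z P  input=z d z $  — expand P ::= Q' U d
step 4: stack=$ z d U Q'  input=z d z $  — expand Q' ::= z
step 5: stack=$ z d U z  input=z d z $  — match z
step 6: stack=$ z d U  input=d z $  — expand U ::= λ
Stack after step 6: $ z d (top = d).

d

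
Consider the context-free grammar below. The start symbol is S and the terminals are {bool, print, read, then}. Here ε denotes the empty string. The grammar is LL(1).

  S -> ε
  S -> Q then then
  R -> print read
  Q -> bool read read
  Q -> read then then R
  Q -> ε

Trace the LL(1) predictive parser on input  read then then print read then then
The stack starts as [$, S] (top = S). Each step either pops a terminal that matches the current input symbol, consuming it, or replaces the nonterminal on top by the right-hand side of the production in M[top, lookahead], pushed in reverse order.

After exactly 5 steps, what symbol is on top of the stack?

step 1: stack=$ S  input=read then then print read then then $  — expand S -> Q then then
step 2: stack=$ then then Q  input=read then then print read then then $  — expand Q -> read then then R
step 3: stack=$ then then R then then read  input=read then then print read then then $  — match read
step 4: stack=$ then then R then then  input=then then print read then then $  — match then
step 5: stack=$ then then R then  input=then print read then then $  — match then
Stack after step 5: $ then then R (top = R).

R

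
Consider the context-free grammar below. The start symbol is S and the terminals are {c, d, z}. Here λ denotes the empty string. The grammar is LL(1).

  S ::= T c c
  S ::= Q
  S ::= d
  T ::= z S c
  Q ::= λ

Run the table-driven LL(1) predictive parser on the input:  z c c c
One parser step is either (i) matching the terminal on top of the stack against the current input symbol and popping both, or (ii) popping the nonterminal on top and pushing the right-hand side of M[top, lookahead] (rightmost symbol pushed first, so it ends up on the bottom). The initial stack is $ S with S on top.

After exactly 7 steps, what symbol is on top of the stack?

step 1: stack=$ S  input=z c c c $  — expand S ::= T c c
step 2: stack=$ c c T  input=z c c c $  — expand T ::= z S c
step 3: stack=$ c c c S z  input=z c c c $  — match z
step 4: stack=$ c c c S  input=c c c $  — expand S ::= Q
step 5: stack=$ c c c Q  input=c c c $  — expand Q ::= λ
step 6: stack=$ c c c  input=c c c $  — match c
step 7: stack=$ c c  input=c c $  — match c
Stack after step 7: $ c (top = c).

c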